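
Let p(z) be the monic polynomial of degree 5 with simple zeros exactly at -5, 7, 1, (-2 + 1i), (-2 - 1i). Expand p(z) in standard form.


The polynomial is p(z) = ∏_{α ∈ S} (z − α), where S = {-5, 7, 1, (-2 + 1i), (-2 - 1i)}.
Expanding the product yields: p(z) = z^5 + z^4 -40·z^3 -112·z^2 -25·z + 175.
Note conjugate pairs combine to real quadratics: (z − (-2+1i))(z − (-2−1i)) = z² + 4z + 5.
The resulting polynomial has degree 5 and real coefficients as required.

p(z) = z^5 + z^4 -40·z^3 -112·z^2 -25·z + 175.


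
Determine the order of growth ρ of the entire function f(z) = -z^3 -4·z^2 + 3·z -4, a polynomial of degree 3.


|f(z)| ≤ Σ|c_k|·r^k = O(r^3) as r → ∞. Polynomial growth is O(e^{r^ε}) for every ε > 0 (since r^3/e^{r^ε} → 0), so ρ ≤ ε for all ε > 0, i.e. ρ = 0. Every nonconstant polynomial has order 0.
Therefore ρ = 0.

Order ρ = 0.


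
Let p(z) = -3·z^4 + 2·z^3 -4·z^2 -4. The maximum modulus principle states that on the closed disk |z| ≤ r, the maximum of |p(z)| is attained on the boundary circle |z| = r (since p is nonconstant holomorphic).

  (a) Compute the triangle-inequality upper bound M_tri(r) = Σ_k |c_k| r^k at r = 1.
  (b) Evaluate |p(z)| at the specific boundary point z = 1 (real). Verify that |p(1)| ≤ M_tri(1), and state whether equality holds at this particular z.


Coefficients: c_0 = -4, c_1 = 0, c_2 = -4, c_3 = 2, c_4 = -3. Radius r = 1.
Part (a). Triangle bound: M_tri(r) = Σ_k |c_k| r^k
  = |-4|·1^0 + |0|·1^1 + |-4|·1^2 + |2|·1^3 + |-3|·1^4
  = 4 + 0 + 4 + 2 + 3 = 13.
This bounds M(r) := max_{|z|=r} |p(z)| from above; equality holds iff all terms c_k z^k can be made to align in phase at a single z on |z|=r.
Part (b). At z = 1 (real, on the circle |z| = r):
  p(1) = (-4)·1^0 + (0)·1^1 + (-4)·1^2 + (2)·1^3 + (-3)·1^4 = -9.
  |p(1)| = 9.
Check: |p(1)| = 9 ≤ 13 = M_tri(1). ✓ Equality does not hold at z = 1 (the coefficients have mixed signs, so the terms do not all align in phase there).

M_tri(1) = 13; |p(1)| = 9; equality at z=1: no.


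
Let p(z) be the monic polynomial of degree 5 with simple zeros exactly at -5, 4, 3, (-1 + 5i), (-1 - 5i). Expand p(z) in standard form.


The polynomial is p(z) = ∏_{α ∈ S} (z − α), where S = {-5, 4, 3, (-1 + 5i), (-1 - 5i)}.
Expanding the product yields: p(z) = z^5 -z^3 -38·z^2 -478·z + 1560.
Note conjugate pairs combine to real quadratics: (z − (-1+5i))(z − (-1−5i)) = z² + 2z + 26.
The resulting polynomial has degree 5 and real coefficients as required.

p(z) = z^5 -z^3 -38·z^2 -478·z + 1560.


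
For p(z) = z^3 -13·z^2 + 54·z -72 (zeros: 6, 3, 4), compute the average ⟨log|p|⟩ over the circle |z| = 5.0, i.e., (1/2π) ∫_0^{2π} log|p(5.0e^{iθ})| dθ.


Zeros: 3, 4, 6; r = 5.0.
Inside |z| < r: 3, 4. Outside (|z| ≥ r): 6.
p(0) = -72, so log|p(0)| = log(72) = 4.2767.
Apply Jensen: I(r) = log|p(0)| + Σ_k log(r/|z_k|), summed over zeros inside |z| < r.
  log(r/|z_k|) for z_k = 3: log(5.0/3) = 0.5108
  log(r/|z_k|) for z_k = 4: log(5.0/4) = 0.2231
  Outside zeros (6) contribute nothing to the Jensen sum.
Sum over inside zeros: 0.7340.
I(r) = log|p(0)| + (inside sum) = 4.2767 + 0.7340 = 5.0106.
Note: since some zeros are outside |z| ≤ r, the simplified n·log(r) form does NOT apply — only the inside zeros contribute.

I(r) ≈ 5.0106.


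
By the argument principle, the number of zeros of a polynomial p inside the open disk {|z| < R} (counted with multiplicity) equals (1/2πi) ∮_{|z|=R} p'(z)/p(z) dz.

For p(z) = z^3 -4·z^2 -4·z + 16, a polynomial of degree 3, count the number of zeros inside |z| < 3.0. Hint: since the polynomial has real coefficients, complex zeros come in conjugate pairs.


The zeros of p are: -2, 2, 4.
Their magnitudes are: 2, 2, 4.
Zeros with |z| < R = 3.0: -2, 2.
Count = 2.
By the argument principle, (1/2πi) ∮_{|z|=R} p'(z)/p(z) dz equals exactly this count.

Number of zeros inside |z| < 3.0: 2.


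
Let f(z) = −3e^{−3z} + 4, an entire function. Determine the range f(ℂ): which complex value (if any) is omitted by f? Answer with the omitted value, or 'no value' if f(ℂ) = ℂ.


Little Picard bounds the complement of f(ℂ) to at most one point.
e^{−3z} is never zero on ℂ, so -3·e^{−3z} takes every value in ℂ ∖ {0}. Adding 4 shifts the range to ℂ ∖ {4}. Thus f omits exactly the value 4.

Omitted value: 4.


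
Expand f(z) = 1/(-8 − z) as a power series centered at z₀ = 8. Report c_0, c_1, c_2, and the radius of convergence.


Let w = z − z₀, so z = z₀ + w.
Then -8 − z = -8 − (z₀ + w) = (-8 − z₀) − w = -16 − w.
f(z) = 1/(-16 − w) = (1/(-16)) · 1/(1 − w/(-16)) = Σ_{n≥0} w^n / (-16)^(n+1).
So c_n = 1/(-16)^(n+1):
  c_0 = 1/(-16)^1 = -1/16.
  c_1 = 1/(-16)^2 = 1/256.
  c_2 = 1/(-16)^3 = -1/4096.
The series is valid for |w/d| < 1, i.e. |z − z₀| < |d|.
Radius of convergence: R = |-8 − z₀| = |-16| = 16 (distance from z₀ to the singularity z = -8).

c_0 = -1/16, c_1 = 1/256, c_2 = -1/4096; R = 16.


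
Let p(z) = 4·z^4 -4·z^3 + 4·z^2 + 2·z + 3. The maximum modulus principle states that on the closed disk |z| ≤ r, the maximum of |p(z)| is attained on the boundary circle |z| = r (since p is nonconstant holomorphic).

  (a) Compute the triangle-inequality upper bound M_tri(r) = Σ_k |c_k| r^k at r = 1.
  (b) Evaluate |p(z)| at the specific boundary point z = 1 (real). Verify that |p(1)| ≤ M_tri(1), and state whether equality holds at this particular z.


Coefficients: c_0 = 3, c_1 = 2, c_2 = 4, c_3 = -4, c_4 = 4. Radius r = 1.
Part (a). Triangle bound: M_tri(r) = Σ_k |c_k| r^k
  = |3|·1^0 + |2|·1^1 + |4|·1^2 + |-4|·1^3 + |4|·1^4
  = 3 + 2 + 4 + 4 + 4 = 17.
This bounds M(r) := max_{|z|=r} |p(z)| from above; equality holds iff all terms c_k z^k can be made to align in phase at a single z on |z|=r.
Part (b). At z = 1 (real, on the circle |z| = r):
  p(1) = (3)·1^0 + (2)·1^1 + (4)·1^2 + (-4)·1^3 + (4)·1^4 = 9.
  |p(1)| = 9.
Check: |p(1)| = 9 ≤ 17 = M_tri(1). ✓ Equality does not hold at z = 1 (the coefficients have mixed signs, so the terms do not all align in phase there).

M_tri(1) = 17; |p(1)| = 9; equality at z=1: no.


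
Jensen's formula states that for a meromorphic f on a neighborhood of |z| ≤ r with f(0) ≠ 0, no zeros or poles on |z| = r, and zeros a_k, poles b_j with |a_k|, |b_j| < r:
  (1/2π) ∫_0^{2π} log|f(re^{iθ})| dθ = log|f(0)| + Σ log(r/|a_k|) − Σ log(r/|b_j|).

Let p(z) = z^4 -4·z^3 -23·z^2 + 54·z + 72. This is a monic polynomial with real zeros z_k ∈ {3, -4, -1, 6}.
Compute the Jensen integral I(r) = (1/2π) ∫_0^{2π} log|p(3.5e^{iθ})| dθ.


Zeros: -4, -1, 3, 6; r = 3.5.
Inside |z| < r: -1, 3. Outside (|z| ≥ r): -4, 6.
p(0) = 72, so log|p(0)| = log(72) = 4.2767.
Apply Jensen: I(r) = log|p(0)| + Σ_k log(r/|z_k|), summed over zeros inside |z| < r.
  log(r/|z_k|) for z_k = 3: log(3.5/3) = 0.1542
  log(r/|z_k|) for z_k = -1: log(3.5/1) = 1.2528
  Outside zeros (-4, 6) contribute nothing to the Jensen sum.
Sum over inside zeros: 1.4069.
I(r) = log|p(0)| + (inside sum) = 4.2767 + 1.4069 = 5.6836.
Note: since some zeros are outside |z| ≤ r, the simplified n·log(r) form does NOT apply — only the inside zeros contribute.

I(r) ≈ 5.6836.


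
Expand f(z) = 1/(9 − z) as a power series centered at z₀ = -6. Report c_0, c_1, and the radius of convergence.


Let w = z − z₀, so z = z₀ + w.
Then 9 − z = 9 − (z₀ + w) = (9 − z₀) − w = 15 − w.
f(z) = 1/(15 − w) = (1/(15)) · 1/(1 − w/(15)) = Σ_{n≥0} w^n / (15)^(n+1).
So c_n = 1/(15)^(n+1):
  c_0 = 1/(15)^1 = 1/15.
  c_1 = 1/(15)^2 = 1/225.
The series is valid for |w/d| < 1, i.e. |z − z₀| < |d|.
Radius of convergence: R = |9 − z₀| = |15| = 15 (distance from z₀ to the singularity z = 9).

c_0 = 1/15, c_1 = 1/225; R = 15.


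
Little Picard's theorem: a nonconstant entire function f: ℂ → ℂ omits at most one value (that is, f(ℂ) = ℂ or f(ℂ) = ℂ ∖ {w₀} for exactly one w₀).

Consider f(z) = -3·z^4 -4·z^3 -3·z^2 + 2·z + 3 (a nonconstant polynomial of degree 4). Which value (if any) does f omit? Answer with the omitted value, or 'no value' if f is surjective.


Little Picard bounds the complement of f(ℂ) to at most one point.
For every w ∈ ℂ, the equation p(z) − w = 0 is a nonconstant polynomial in z and hence has at least one root by the fundamental theorem of algebra. So p is surjective onto ℂ, omitting no value.

Omitted value: no value.


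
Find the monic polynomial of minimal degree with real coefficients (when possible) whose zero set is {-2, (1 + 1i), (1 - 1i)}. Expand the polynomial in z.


The polynomial is p(z) = ∏_{α ∈ S} (z − α), where S = {-2, (1 + 1i), (1 - 1i)}.
Expanding the product yields: p(z) = z^3 -2·z + 4.
Note conjugate pairs combine to real quadratics: (z − (1+1i))(z − (1−1i)) = z² − 2z + 2.
The resulting polynomial has degree 3 and real coefficients as required.

p(z) = z^3 -2·z + 4.


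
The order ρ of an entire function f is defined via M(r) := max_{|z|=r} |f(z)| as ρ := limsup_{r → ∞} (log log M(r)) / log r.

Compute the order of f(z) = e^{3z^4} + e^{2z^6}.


Each summand is entire of order 4 and 6 respectively (as in the single-exponential case). The order of a sum is at most the max of the orders, so ρ ≤ 6. For the lower bound: on |z|=r choose arg z so that 2z^6 is real positive; then |e^{2z^6}| = e^{2r^6} while |e^{3z^4}| ≤ e^{3r^4} = o(e^{2r^6}). So |f| ≥ e^{2r^6}(1 − o(1)) and ρ ≥ 6. Hence ρ = max(4, 6) = 6.
Therefore ρ = 6.

Order ρ = 6.


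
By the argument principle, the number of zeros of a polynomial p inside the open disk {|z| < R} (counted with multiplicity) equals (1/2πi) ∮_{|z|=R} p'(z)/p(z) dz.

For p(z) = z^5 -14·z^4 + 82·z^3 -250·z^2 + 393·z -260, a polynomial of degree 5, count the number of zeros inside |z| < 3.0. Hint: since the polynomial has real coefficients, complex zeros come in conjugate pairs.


The zeros of p are: (2 + 1i), (2 - 1i), (3 + 2i), (3 - 2i), 4.
Their magnitudes are: 2.236, 2.236, 3.606, 3.606, 4.
Zeros with |z| < R = 3.0: (2 + 1i), (2 - 1i).
Count = 2.
By the argument principle, (1/2πi) ∮_{|z|=R} p'(z)/p(z) dz equals exactly this count.

Number of zeros inside |z| < 3.0: 2.


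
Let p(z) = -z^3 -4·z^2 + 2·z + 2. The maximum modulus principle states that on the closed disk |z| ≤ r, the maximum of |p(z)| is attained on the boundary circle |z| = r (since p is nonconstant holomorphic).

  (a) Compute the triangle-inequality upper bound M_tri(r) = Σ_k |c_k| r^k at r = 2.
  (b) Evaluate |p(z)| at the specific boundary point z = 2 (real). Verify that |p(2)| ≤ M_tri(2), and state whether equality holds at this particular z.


Coefficients: c_0 = 2, c_1 = 2, c_2 = -4, c_3 = -1. Radius r = 2.
Part (a). Triangle bound: M_tri(r) = Σ_k |c_k| r^k
  = |2|·2^0 + |2|·2^1 + |-4|·2^2 + |-1|·2^3
  = 2 + 4 + 16 + 8 = 30.
This bounds M(r) := max_{|z|=r} |p(z)| from above; equality holds iff all terms c_k z^k can be made to align in phase at a single z on |z|=r.
Part (b). At z = 2 (real, on the circle |z| = r):
  p(2) = (2)·2^0 + (2)·2^1 + (-4)·2^2 + (-1)·2^3 = -18.
  |p(2)| = 18.
Check: |p(2)| = 18 ≤ 30 = M_tri(2). ✓ Equality does not hold at z = 2 (the coefficients have mixed signs, so the terms do not all align in phase there).

M_tri(2) = 30; |p(2)| = 18; equality at z=2: no.


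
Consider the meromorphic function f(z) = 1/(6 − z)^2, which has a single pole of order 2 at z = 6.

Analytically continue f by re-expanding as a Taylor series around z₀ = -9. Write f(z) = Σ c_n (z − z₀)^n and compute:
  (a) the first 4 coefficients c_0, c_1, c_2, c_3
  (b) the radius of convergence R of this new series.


Let w = z − z₀, so z = z₀ + w.
Then 6 − z = 6 − (z₀ + w) = (6 − z₀) − w = 15 − w.
f(z) = 1/(15 − w)^2 = (1/(15)^2) · (1 − w/(15))^{−2}.
By the binomial series (1−u)^{−2} = Σ_{n≥0} C(n+1, 1) u^n for |u|<1, with u = w/(15):
  c_n = C(n+1, 1) / (15)^(n+2).
  c_0 = 1/(15)^2 = 1/225.
  c_1 = 2/(15)^3 = 2/3375.
  c_2 = 3/(15)^4 = 1/16875.
  c_3 = 4/(15)^5 = 4/759375.
The series is valid for |w/d| < 1, i.e. |z − z₀| < |d|.
Radius of convergence: R = |6 − z₀| = |15| = 15 (distance from z₀ to the singularity z = 6).

c_0 = 1/225, c_1 = 2/3375, c_2 = 1/16875, c_3 = 4/759375; R = 15.


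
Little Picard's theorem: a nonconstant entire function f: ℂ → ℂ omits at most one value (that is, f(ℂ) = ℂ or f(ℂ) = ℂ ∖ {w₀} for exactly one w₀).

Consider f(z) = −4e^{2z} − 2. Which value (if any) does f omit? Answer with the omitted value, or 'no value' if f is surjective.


Little Picard bounds the complement of f(ℂ) to at most one point.
e^{2z} is never zero on ℂ, so -4·e^{2z} takes every value in ℂ ∖ {0}. Adding -2 shifts the range to ℂ ∖ {-2}. Thus f omits exactly the value -2.

Omitted value: -2.


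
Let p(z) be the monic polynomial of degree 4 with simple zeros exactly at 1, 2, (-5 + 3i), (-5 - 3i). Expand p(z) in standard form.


The polynomial is p(z) = ∏_{α ∈ S} (z − α), where S = {1, 2, (-5 + 3i), (-5 - 3i)}.
Expanding the product yields: p(z) = z^4 + 7·z^3 + 6·z^2 -82·z + 68.
Note conjugate pairs combine to real quadratics: (z − (-5+3i))(z − (-5−3i)) = z² + 10z + 34.
The resulting polynomial has degree 4 and real coefficients as required.

p(z) = z^4 + 7·z^3 + 6·z^2 -82·z + 68.


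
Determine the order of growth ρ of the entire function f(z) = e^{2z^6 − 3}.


|e^{2z^6 − 3}| = e^{Re(2·z^6) + -3} ≤ e^{2|z|^6 + -3} = e^{2r^6 + -3} on |z| = r, so ρ ≤ 6. Choosing z on |z|=r so that 2·z^6 is real positive (always possible by picking arg z appropriately) gives |f(z)| = e^{2r^6 + -3}, matching the bound. The additive constant -3 does not affect log log M(r) ~ 6·log r. Hence ρ = 6.
Therefore ρ = 6.

Order ρ = 6.


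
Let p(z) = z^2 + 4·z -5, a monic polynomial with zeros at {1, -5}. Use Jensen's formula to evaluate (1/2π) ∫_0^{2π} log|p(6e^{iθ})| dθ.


Zeros: -5, 1; r = 6.
Inside |z| < r: -5, 1. Outside (|z| ≥ r): ∅.
p(0) = -5, so log|p(0)| = log(5) = 1.6094.
Apply Jensen: I(r) = log|p(0)| + Σ_k log(r/|z_k|), summed over zeros inside |z| < r.
  log(r/|z_k|) for z_k = 1: log(6/1) = 1.7918
  log(r/|z_k|) for z_k = -5: log(6/5) = 0.1823
Sum over inside zeros: 1.9741.
I(r) = log|p(0)| + (inside sum) = 1.6094 + 1.9741 = 3.5835.
Closed form (all zeros inside, monic): I(r) = n·log(r) = 2·log(6) = 3.5835. ✓

I(r) ≈ 3.5835.


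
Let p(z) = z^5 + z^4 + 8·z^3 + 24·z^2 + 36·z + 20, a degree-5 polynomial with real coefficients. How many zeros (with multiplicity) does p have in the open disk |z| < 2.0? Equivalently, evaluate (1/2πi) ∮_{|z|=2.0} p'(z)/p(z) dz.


The zeros of p are: (1 + 3i), (1 - 3i), (-1 + 1i), (-1 - 1i), -1.
Their magnitudes are: 3.162, 3.162, 1.414, 1.414, 1.
Zeros with |z| < R = 2.0: (-1 + 1i), (-1 - 1i), -1.
Count = 3.
By the argument principle, (1/2πi) ∮_{|z|=R} p'(z)/p(z) dz equals exactly this count.

Number of zeros inside |z| < 2.0: 3.


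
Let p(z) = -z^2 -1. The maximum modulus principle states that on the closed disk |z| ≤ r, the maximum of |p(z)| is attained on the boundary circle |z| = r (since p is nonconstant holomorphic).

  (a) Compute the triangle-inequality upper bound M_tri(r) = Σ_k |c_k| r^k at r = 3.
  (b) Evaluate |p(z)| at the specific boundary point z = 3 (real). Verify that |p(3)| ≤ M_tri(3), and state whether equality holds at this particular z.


Coefficients: c_0 = -1, c_1 = 0, c_2 = -1. Radius r = 3.
Part (a). Triangle bound: M_tri(r) = Σ_k |c_k| r^k
  = |-1|·3^0 + |0|·3^1 + |-1|·3^2
  = 1 + 0 + 9 = 10.
This bounds M(r) := max_{|z|=r} |p(z)| from above; equality holds iff all terms c_k z^k can be made to align in phase at a single z on |z|=r.
Part (b). At z = 3 (real, on the circle |z| = r):
  p(3) = (-1)·3^0 + (0)·3^1 + (-1)·3^2 = -10.
  |p(3)| = 10.
Since all nonzero coefficients share the same sign, |p(3)| = 10 = M_tri(3); the triangle bound is attained at z = 3, so in fact M(r) = 10.

M_tri(3) = 10; |p(3)| = 10; equality at z=3: yes.


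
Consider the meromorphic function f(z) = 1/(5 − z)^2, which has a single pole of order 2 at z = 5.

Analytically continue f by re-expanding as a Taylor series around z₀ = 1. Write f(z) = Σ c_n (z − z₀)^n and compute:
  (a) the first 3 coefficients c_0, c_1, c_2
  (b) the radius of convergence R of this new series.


Let w = z − z₀, so z = z₀ + w.
Then 5 − z = 5 − (z₀ + w) = (5 − z₀) − w = 4 − w.
f(z) = 1/(4 − w)^2 = (1/(4)^2) · (1 − w/(4))^{−2}.
By the binomial series (1−u)^{−2} = Σ_{n≥0} C(n+1, 1) u^n for |u|<1, with u = w/(4):
  c_n = C(n+1, 1) / (4)^(n+2).
  c_0 = 1/(4)^2 = 1/16.
  c_1 = 2/(4)^3 = 1/32.
  c_2 = 3/(4)^4 = 3/256.
The series is valid for |w/d| < 1, i.e. |z − z₀| < |d|.
Radius of convergence: R = |5 − z₀| = |4| = 4 (distance from z₀ to the singularity z = 5).

c_0 = 1/16, c_1 = 1/32, c_2 = 3/256; R = 4.


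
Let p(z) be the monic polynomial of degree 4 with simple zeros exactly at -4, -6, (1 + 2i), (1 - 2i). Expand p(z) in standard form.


The polynomial is p(z) = ∏_{α ∈ S} (z − α), where S = {-4, -6, (1 + 2i), (1 - 2i)}.
Expanding the product yields: p(z) = z^4 + 8·z^3 + 9·z^2 + 2·z + 120.
Note conjugate pairs combine to real quadratics: (z − (1+2i))(z − (1−2i)) = z² − 2z + 5.
The resulting polynomial has degree 4 and real coefficients as required.

p(z) = z^4 + 8·z^3 + 9·z^2 + 2·z + 120.


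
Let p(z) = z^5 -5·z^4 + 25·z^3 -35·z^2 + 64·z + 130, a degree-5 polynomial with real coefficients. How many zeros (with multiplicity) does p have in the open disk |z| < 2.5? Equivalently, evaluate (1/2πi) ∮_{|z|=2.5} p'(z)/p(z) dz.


The zeros of p are: (1 + 3i), (1 - 3i), -1, (2 + 3i), (2 - 3i).
Their magnitudes are: 3.162, 3.162, 1, 3.606, 3.606.
Zeros with |z| < R = 2.5: -1.
Count = 1.
By the argument principle, (1/2πi) ∮_{|z|=R} p'(z)/p(z) dz equals exactly this count.

Number of zeros inside |z| < 2.5: 1.


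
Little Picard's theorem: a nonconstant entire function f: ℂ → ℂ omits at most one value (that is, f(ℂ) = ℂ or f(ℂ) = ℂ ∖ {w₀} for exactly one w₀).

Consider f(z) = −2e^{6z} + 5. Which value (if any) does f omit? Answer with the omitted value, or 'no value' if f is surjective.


Little Picard bounds the complement of f(ℂ) to at most one point.
e^{6z} is never zero on ℂ, so -2·e^{6z} takes every value in ℂ ∖ {0}. Adding 5 shifts the range to ℂ ∖ {5}. Thus f omits exactly the value 5.

Omitted value: 5.


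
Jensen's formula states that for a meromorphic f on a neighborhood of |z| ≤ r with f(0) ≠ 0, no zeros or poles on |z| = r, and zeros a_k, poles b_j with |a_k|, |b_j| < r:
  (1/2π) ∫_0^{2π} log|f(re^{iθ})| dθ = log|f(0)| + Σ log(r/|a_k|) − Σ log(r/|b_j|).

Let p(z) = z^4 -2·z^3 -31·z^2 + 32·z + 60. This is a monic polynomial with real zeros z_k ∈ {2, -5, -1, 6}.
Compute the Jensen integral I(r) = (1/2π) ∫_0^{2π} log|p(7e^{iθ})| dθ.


Zeros: -5, -1, 2, 6; r = 7.
Inside |z| < r: -5, -1, 2, 6. Outside (|z| ≥ r): ∅.
p(0) = 60, so log|p(0)| = log(60) = 4.0943.
Apply Jensen: I(r) = log|p(0)| + Σ_k log(r/|z_k|), summed over zeros inside |z| < r.
  log(r/|z_k|) for z_k = 2: log(7/2) = 1.2528
  log(r/|z_k|) for z_k = -5: log(7/5) = 0.3365
  log(r/|z_k|) for z_k = -1: log(7/1) = 1.9459
  log(r/|z_k|) for z_k = 6: log(7/6) = 0.1542
Sum over inside zeros: 3.6893.
I(r) = log|p(0)| + (inside sum) = 4.0943 + 3.6893 = 7.7836.
Closed form (all zeros inside, monic): I(r) = n·log(r) = 4·log(7) = 7.7836. ✓

I(r) ≈ 7.7836.


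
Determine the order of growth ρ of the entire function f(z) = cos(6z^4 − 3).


Write cos(w) = (e^{iw} ± e^{−iw})/(2 or 2i), so |cos(w)| ≤ e^{|w|}. With w = 6z^4 − 3, |w| ≤ 6r^4 + 3 on |z|=r, giving M(r) ≤ e^{6r^4 + 3} and ρ ≤ 4. For the lower bound, choose z on |z|=r with 6z^4 purely imaginary of modulus 6r^4; then |cos(6z^4 − 3)| grows like e^{6r^4}/2, so ρ ≥ 4. Hence ρ = 4.
Therefore ρ = 4.

Order ρ = 4.


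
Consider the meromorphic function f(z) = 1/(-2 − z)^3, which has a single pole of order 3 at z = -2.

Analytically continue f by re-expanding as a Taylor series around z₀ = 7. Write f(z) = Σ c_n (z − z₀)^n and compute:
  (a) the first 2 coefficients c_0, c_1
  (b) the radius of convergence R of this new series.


Let w = z − z₀, so z = z₀ + w.
Then -2 − z = -2 − (z₀ + w) = (-2 − z₀) − w = -9 − w.
f(z) = 1/(-9 − w)^3 = (1/(-9)^3) · (1 − w/(-9))^{−3}.
By the binomial series (1−u)^{−3} = Σ_{n≥0} C(n+2, 2) u^n for |u|<1, with u = w/(-9):
  c_n = C(n+2, 2) / (-9)^(n+3).
  c_0 = 1/(-9)^3 = -1/729.
  c_1 = 3/(-9)^4 = 1/2187.
The series is valid for |w/d| < 1, i.e. |z − z₀| < |d|.
Radius of convergence: R = |-2 − z₀| = |-9| = 9 (distance from z₀ to the singularity z = -2).

c_0 = -1/729, c_1 = 1/2187; R = 9.


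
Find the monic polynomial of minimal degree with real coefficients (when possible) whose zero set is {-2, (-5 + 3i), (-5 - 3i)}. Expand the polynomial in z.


The polynomial is p(z) = ∏_{α ∈ S} (z − α), where S = {-2, (-5 + 3i), (-5 - 3i)}.
Expanding the product yields: p(z) = z^3 + 12·z^2 + 54·z + 68.
Note conjugate pairs combine to real quadratics: (z − (-5+3i))(z − (-5−3i)) = z² + 10z + 34.
The resulting polynomial has degree 3 and real coefficients as required.

p(z) = z^3 + 12·z^2 + 54·z + 68.


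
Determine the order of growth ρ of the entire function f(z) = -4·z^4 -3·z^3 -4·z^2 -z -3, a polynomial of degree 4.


|f(z)| ≤ Σ|c_k|·r^k = O(r^4) as r → ∞. Polynomial growth is O(e^{r^ε}) for every ε > 0 (since r^4/e^{r^ε} → 0), so ρ ≤ ε for all ε > 0, i.e. ρ = 0. Every nonconstant polynomial has order 0.
Therefore ρ = 0.

Order ρ = 0.


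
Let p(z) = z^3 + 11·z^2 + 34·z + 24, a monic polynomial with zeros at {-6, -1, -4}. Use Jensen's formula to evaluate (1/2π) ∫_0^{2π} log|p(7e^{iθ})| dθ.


Zeros: -6, -4, -1; r = 7.
Inside |z| < r: -6, -4, -1. Outside (|z| ≥ r): ∅.
p(0) = 24, so log|p(0)| = log(24) = 3.1781.
Apply Jensen: I(r) = log|p(0)| + Σ_k log(r/|z_k|), summed over zeros inside |z| < r.
  log(r/|z_k|) for z_k = -6: log(7/6) = 0.1542
  log(r/|z_k|) for z_k = -1: log(7/1) = 1.9459
  log(r/|z_k|) for z_k = -4: log(7/4) = 0.5596
Sum over inside zeros: 2.6597.
I(r) = log|p(0)| + (inside sum) = 3.1781 + 2.6597 = 5.8377.
Closed form (all zeros inside, monic): I(r) = n·log(r) = 3·log(7) = 5.8377. ✓

I(r) ≈ 5.8377.


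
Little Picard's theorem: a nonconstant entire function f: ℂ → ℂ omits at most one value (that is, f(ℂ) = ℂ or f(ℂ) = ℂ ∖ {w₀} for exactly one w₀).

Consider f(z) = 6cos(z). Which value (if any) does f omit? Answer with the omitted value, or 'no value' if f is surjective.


Little Picard bounds the complement of f(ℂ) to at most one point.
cos is entire and surjective onto ℂ: for every w ∈ ℂ, cos(ζ) = w has a solution ζ ∈ ℂ (e.g., via the complex inverse arccos). With ζ = z this gives z = ζ/(1). Then 6·cos(z) takes every value in 6·ℂ = ℂ, and adding 0 is a bijection of ℂ. So f is surjective and omits no value. (Note: only on the real line is cos bounded by [−1, 1].)

Omitted value: no value.


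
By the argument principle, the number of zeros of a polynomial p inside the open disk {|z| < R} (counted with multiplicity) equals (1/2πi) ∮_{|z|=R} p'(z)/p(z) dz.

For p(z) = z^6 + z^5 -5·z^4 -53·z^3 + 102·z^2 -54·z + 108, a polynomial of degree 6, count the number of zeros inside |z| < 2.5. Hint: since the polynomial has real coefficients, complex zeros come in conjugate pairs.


The zeros of p are: (-3 + 3i), (-3 - 3i), (0 + 1i), (0 - 1i), 3, 2.
Their magnitudes are: 4.243, 4.243, 1, 1, 3, 2.
Zeros with |z| < R = 2.5: (0 + 1i), (0 - 1i), 2.
Count = 3.
By the argument principle, (1/2πi) ∮_{|z|=R} p'(z)/p(z) dz equals exactly this count.

Number of zeros inside |z| < 2.5: 3.


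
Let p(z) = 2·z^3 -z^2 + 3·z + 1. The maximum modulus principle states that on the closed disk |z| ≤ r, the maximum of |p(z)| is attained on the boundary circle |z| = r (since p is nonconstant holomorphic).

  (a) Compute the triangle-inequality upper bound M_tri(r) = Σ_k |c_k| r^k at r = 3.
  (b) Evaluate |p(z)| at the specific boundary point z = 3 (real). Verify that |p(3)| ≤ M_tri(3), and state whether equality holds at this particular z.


Coefficients: c_0 = 1, c_1 = 3, c_2 = -1, c_3 = 2. Radius r = 3.
Part (a). Triangle bound: M_tri(r) = Σ_k |c_k| r^k
  = |1|·3^0 + |3|·3^1 + |-1|·3^2 + |2|·3^3
  = 1 + 9 + 9 + 54 = 73.
This bounds M(r) := max_{|z|=r} |p(z)| from above; equality holds iff all terms c_k z^k can be made to align in phase at a single z on |z|=r.
Part (b). At z = 3 (real, on the circle |z| = r):
  p(3) = (1)·3^0 + (3)·3^1 + (-1)·3^2 + (2)·3^3 = 55.
  |p(3)| = 55.
Check: |p(3)| = 55 ≤ 73 = M_tri(3). ✓ Equality does not hold at z = 3 (the coefficients have mixed signs, so the terms do not all align in phase there).

M_tri(3) = 73; |p(3)| = 55; equality at z=3: no.


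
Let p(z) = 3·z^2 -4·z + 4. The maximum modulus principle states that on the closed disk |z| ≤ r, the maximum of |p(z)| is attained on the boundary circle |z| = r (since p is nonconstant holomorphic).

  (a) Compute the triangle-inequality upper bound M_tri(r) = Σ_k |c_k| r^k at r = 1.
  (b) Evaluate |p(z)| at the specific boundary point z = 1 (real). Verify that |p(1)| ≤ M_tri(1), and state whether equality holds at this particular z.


Coefficients: c_0 = 4, c_1 = -4, c_2 = 3. Radius r = 1.
Part (a). Triangle bound: M_tri(r) = Σ_k |c_k| r^k
  = |4|·1^0 + |-4|·1^1 + |3|·1^2
  = 4 + 4 + 3 = 11.
This bounds M(r) := max_{|z|=r} |p(z)| from above; equality holds iff all terms c_k z^k can be made to align in phase at a single z on |z|=r.
Part (b). At z = 1 (real, on the circle |z| = r):
  p(1) = (4)·1^0 + (-4)·1^1 + (3)·1^2 = 3.
  |p(1)| = 3.
Check: |p(1)| = 3 ≤ 11 = M_tri(1). ✓ Equality does not hold at z = 1 (the coefficients have mixed signs, so the terms do not all align in phase there).

M_tri(1) = 11; |p(1)| = 3; equality at z=1: no.


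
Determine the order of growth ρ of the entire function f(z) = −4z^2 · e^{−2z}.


M(r) = max_{|z|=r} |-4|·|z|^2·|e^{−2z}| = 4·r^2 · e^{2r^1} (the factors attain their maxima compatibly on |z|=r). Then log M(r) = log 4 + 2·log r + 2r^1, dominated by the last term, so log log M(r) ~ 1·log r. The polynomial factor -4z^2 contributes only a log r term and does not affect the order. ρ = 1.
Therefore ρ = 1.

Order ρ = 1.


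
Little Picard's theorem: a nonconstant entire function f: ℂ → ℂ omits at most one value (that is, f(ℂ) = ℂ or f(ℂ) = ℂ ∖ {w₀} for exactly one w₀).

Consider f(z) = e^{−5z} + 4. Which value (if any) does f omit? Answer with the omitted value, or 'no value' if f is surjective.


Little Picard bounds the complement of f(ℂ) to at most one point.
e^{−5z} is never zero on ℂ, so 1·e^{−5z} takes every value in ℂ ∖ {0}. Adding 4 shifts the range to ℂ ∖ {4}. Thus f omits exactly the value 4.

Omitted value: 4.


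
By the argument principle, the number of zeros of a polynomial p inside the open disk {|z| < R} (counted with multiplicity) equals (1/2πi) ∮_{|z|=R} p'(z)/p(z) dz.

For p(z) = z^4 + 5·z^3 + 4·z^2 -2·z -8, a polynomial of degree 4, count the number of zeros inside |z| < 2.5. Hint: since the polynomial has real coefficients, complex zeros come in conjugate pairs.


The zeros of p are: -4, 1, (-1 + 1i), (-1 - 1i).
Their magnitudes are: 4, 1, 1.414, 1.414.
Zeros with |z| < R = 2.5: 1, (-1 + 1i), (-1 - 1i).
Count = 3.
By the argument principle, (1/2πi) ∮_{|z|=R} p'(z)/p(z) dz equals exactly this count.

Number of zeros inside |z| < 2.5: 3.


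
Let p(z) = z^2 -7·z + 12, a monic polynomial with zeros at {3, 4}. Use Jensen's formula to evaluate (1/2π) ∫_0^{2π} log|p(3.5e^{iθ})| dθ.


Zeros: 3, 4; r = 3.5.
Inside |z| < r: 3. Outside (|z| ≥ r): 4.
p(0) = 12, so log|p(0)| = log(12) = 2.4849.
Apply Jensen: I(r) = log|p(0)| + Σ_k log(r/|z_k|), summed over zeros inside |z| < r.
  log(r/|z_k|) for z_k = 3: log(3.5/3) = 0.1542
  Outside zeros (4) contribute nothing to the Jensen sum.
Sum over inside zeros: 0.1542.
I(r) = log|p(0)| + (inside sum) = 2.4849 + 0.1542 = 2.6391.
Note: since some zeros are outside |z| ≤ r, the simplified n·log(r) form does NOT apply — only the inside zeros contribute.

I(r) ≈ 2.6391.


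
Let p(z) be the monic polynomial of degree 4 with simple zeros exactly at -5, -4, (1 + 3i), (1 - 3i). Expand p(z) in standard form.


The polynomial is p(z) = ∏_{α ∈ S} (z − α), where S = {-5, -4, (1 + 3i), (1 - 3i)}.
Expanding the product yields: p(z) = z^4 + 7·z^3 + 12·z^2 + 50·z + 200.
Note conjugate pairs combine to real quadratics: (z − (1+3i))(z − (1−3i)) = z² − 2z + 10.
The resulting polynomial has degree 4 and real coefficients as required.

p(z) = z^4 + 7·z^3 + 12·z^2 + 50·z + 200.


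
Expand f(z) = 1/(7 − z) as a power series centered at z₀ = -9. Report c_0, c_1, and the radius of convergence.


Let w = z − z₀, so z = z₀ + w.
Then 7 − z = 7 − (z₀ + w) = (7 − z₀) − w = 16 − w.
f(z) = 1/(16 − w) = (1/(16)) · 1/(1 − w/(16)) = Σ_{n≥0} w^n / (16)^(n+1).
So c_n = 1/(16)^(n+1):
  c_0 = 1/(16)^1 = 1/16.
  c_1 = 1/(16)^2 = 1/256.
The series is valid for |w/d| < 1, i.e. |z − z₀| < |d|.
Radius of convergence: R = |7 − z₀| = |16| = 16 (distance from z₀ to the singularity z = 7).

c_0 = 1/16, c_1 = 1/256; R = 16.


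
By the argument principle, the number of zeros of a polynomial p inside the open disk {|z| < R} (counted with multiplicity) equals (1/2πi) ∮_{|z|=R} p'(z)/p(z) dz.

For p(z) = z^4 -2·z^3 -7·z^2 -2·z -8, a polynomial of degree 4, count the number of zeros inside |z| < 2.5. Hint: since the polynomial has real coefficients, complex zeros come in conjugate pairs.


The zeros of p are: (0 + 1i), (0 - 1i), -2, 4.
Their magnitudes are: 1, 1, 2, 4.
Zeros with |z| < R = 2.5: (0 + 1i), (0 - 1i), -2.
Count = 3.
By the argument principle, (1/2πi) ∮_{|z|=R} p'(z)/p(z) dz equals exactly this count.

Number of zeros inside |z| < 2.5: 3.


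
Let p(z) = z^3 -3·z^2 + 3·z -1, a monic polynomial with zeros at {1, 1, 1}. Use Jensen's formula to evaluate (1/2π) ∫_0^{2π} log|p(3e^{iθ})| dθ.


Zeros: 1, 1, 1; r = 3.
Inside |z| < r: 1, 1, 1. Outside (|z| ≥ r): ∅.
p(0) = -1, so log|p(0)| = log(1) = 0.0000.
Apply Jensen: I(r) = log|p(0)| + Σ_k log(r/|z_k|), summed over zeros inside |z| < r.
  log(r/|z_k|) for z_k = 1: log(3/1) = 1.0986
  log(r/|z_k|) for z_k = 1: log(3/1) = 1.0986
  log(r/|z_k|) for z_k = 1: log(3/1) = 1.0986
Sum over inside zeros: 3.2958.
I(r) = log|p(0)| + (inside sum) = 0.0000 + 3.2958 = 3.2958.
Closed form (all zeros inside, monic): I(r) = n·log(r) = 3·log(3) = 3.2958. ✓

I(r) ≈ 3.2958.


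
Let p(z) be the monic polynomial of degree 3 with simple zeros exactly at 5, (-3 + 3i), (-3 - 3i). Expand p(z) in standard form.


The polynomial is p(z) = ∏_{α ∈ S} (z − α), where S = {5, (-3 + 3i), (-3 - 3i)}.
Expanding the product yields: p(z) = z^3 + z^2 -12·z -90.
Note conjugate pairs combine to real quadratics: (z − (-3+3i))(z − (-3−3i)) = z² + 6z + 18.
The resulting polynomial has degree 3 and real coefficients as required.

p(z) = z^3 + z^2 -12·z -90.


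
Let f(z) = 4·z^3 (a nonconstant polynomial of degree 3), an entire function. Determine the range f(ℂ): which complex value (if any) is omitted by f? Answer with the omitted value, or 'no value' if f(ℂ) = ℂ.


Little Picard bounds the complement of f(ℂ) to at most one point.
For every w ∈ ℂ, the equation p(z) − w = 0 is a nonconstant polynomial in z and hence has at least one root by the fundamental theorem of algebra. So p is surjective onto ℂ, omitting no value.

Omitted value: no value.


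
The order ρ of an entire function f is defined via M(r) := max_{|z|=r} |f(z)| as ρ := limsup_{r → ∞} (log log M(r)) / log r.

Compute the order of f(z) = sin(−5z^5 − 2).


Write sin(w) = (e^{iw} ± e^{−iw})/(2 or 2i), so |sin(w)| ≤ e^{|w|}. With w = −5z^5 − 2, |w| ≤ 5r^5 + 2 on |z|=r, giving M(r) ≤ e^{5r^5 + 2} and ρ ≤ 5. For the lower bound, choose z on |z|=r with -5z^5 purely imaginary of modulus 5r^5; then |sin(−5z^5 − 2)| grows like e^{5r^5}/2, so ρ ≥ 5. Hence ρ = 5.
Therefore ρ = 5.

Order ρ = 5.


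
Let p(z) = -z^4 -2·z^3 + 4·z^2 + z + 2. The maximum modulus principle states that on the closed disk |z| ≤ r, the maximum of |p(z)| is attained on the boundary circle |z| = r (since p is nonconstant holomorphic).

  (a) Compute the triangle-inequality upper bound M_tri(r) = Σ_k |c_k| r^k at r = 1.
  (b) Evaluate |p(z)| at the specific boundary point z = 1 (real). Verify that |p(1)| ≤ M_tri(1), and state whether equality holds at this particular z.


Coefficients: c_0 = 2, c_1 = 1, c_2 = 4, c_3 = -2, c_4 = -1. Radius r = 1.
Part (a). Triangle bound: M_tri(r) = Σ_k |c_k| r^k
  = |2|·1^0 + |1|·1^1 + |4|·1^2 + |-2|·1^3 + |-1|·1^4
  = 2 + 1 + 4 + 2 + 1 = 10.
This bounds M(r) := max_{|z|=r} |p(z)| from above; equality holds iff all terms c_k z^k can be made to align in phase at a single z on |z|=r.
Part (b). At z = 1 (real, on the circle |z| = r):
  p(1) = (2)·1^0 + (1)·1^1 + (4)·1^2 + (-2)·1^3 + (-1)·1^4 = 4.
  |p(1)| = 4.
Check: |p(1)| = 4 ≤ 10 = M_tri(1). ✓ Equality does not hold at z = 1 (the coefficients have mixed signs, so the terms do not all align in phase there).

M_tri(1) = 10; |p(1)| = 4; equality at z=1: no.


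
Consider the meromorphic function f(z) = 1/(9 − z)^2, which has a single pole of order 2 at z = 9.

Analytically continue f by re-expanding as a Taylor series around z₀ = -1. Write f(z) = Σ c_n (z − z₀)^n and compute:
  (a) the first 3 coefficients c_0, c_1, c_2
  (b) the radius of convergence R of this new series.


Let w = z − z₀, so z = z₀ + w.
Then 9 − z = 9 − (z₀ + w) = (9 − z₀) − w = 10 − w.
f(z) = 1/(10 − w)^2 = (1/(10)^2) · (1 − w/(10))^{−2}.
By the binomial series (1−u)^{−2} = Σ_{n≥0} C(n+1, 1) u^n for |u|<1, with u = w/(10):
  c_n = C(n+1, 1) / (10)^(n+2).
  c_0 = 1/(10)^2 = 1/100.
  c_1 = 2/(10)^3 = 1/500.
  c_2 = 3/(10)^4 = 3/10000.
The series is valid for |w/d| < 1, i.e. |z − z₀| < |d|.
Radius of convergence: R = |9 − z₀| = |10| = 10 (distance from z₀ to the singularity z = 9).

c_0 = 1/100, c_1 = 1/500, c_2 = 3/10000; R = 10.


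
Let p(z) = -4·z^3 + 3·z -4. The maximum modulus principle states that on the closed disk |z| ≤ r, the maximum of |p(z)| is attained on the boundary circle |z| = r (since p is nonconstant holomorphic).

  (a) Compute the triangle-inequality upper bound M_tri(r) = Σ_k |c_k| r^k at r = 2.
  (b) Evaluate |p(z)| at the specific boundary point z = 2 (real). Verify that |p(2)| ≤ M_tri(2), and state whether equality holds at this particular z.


Coefficients: c_0 = -4, c_1 = 3, c_2 = 0, c_3 = -4. Radius r = 2.
Part (a). Triangle bound: M_tri(r) = Σ_k |c_k| r^k
  = |-4|·2^0 + |3|·2^1 + |0|·2^2 + |-4|·2^3
  = 4 + 6 + 0 + 32 = 42.
This bounds M(r) := max_{|z|=r} |p(z)| from above; equality holds iff all terms c_k z^k can be made to align in phase at a single z on |z|=r.
Part (b). At z = 2 (real, on the circle |z| = r):
  p(2) = (-4)·2^0 + (3)·2^1 + (0)·2^2 + (-4)·2^3 = -30.
  |p(2)| = 30.
Check: |p(2)| = 30 ≤ 42 = M_tri(2). ✓ Equality does not hold at z = 2 (the coefficients have mixed signs, so the terms do not all align in phase there).

M_tri(2) = 42; |p(2)| = 30; equality at z=2: no.


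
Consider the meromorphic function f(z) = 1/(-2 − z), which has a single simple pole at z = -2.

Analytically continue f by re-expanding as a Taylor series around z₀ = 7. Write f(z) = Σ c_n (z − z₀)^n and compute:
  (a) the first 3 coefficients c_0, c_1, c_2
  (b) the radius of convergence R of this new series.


Let w = z − z₀, so z = z₀ + w.
Then -2 − z = -2 − (z₀ + w) = (-2 − z₀) − w = -9 − w.
f(z) = 1/(-9 − w) = (1/(-9)) · 1/(1 − w/(-9)) = Σ_{n≥0} w^n / (-9)^(n+1).
So c_n = 1/(-9)^(n+1):
  c_0 = 1/(-9)^1 = -1/9.
  c_1 = 1/(-9)^2 = 1/81.
  c_2 = 1/(-9)^3 = -1/729.
The series is valid for |w/d| < 1, i.e. |z − z₀| < |d|.
Radius of convergence: R = |-2 − z₀| = |-9| = 9 (distance from z₀ to the singularity z = -2).

c_0 = -1/9, c_1 = 1/81, c_2 = -1/729; R = 9.


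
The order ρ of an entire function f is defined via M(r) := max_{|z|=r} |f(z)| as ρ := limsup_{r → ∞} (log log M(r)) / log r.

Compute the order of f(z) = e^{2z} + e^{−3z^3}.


Each summand is entire of order 1 and 3 respectively (as in the single-exponential case). The order of a sum is at most the max of the orders, so ρ ≤ 3. For the lower bound: on |z|=r choose arg z so that -3z^3 is real positive; then |e^{-3z^3}| = e^{3r^3} while |e^{2z}| ≤ e^{2r^1} = o(e^{3r^3}). So |f| ≥ e^{3r^3}(1 − o(1)) and ρ ≥ 3. Hence ρ = max(1, 3) = 3.
Therefore ρ = 3.

Order ρ = 3.


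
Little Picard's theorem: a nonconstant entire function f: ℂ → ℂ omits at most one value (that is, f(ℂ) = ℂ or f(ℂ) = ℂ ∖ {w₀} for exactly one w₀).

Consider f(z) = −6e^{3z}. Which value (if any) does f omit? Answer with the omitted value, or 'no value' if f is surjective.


Little Picard bounds the complement of f(ℂ) to at most one point.
e^{3z} is never zero on ℂ, so -6·e^{3z} takes every value in ℂ ∖ {0}. Adding 0 shifts the range to ℂ ∖ {0}. Thus f omits exactly the value 0.

Omitted value: 0.


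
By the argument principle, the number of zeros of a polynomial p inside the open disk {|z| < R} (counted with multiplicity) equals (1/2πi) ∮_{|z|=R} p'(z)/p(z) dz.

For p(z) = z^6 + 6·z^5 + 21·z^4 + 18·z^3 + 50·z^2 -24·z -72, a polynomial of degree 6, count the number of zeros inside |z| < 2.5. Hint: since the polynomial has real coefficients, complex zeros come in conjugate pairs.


The zeros of p are: -1, 1, (0 + 2i), (0 - 2i), (-3 + 3i), (-3 - 3i).
Their magnitudes are: 1, 1, 2, 2, 4.243, 4.243.
Zeros with |z| < R = 2.5: -1, 1, (0 + 2i), (0 - 2i).
Count = 4.
By the argument principle, (1/2πi) ∮_{|z|=R} p'(z)/p(z) dz equals exactly this count.

Number of zeros inside |z| < 2.5: 4.


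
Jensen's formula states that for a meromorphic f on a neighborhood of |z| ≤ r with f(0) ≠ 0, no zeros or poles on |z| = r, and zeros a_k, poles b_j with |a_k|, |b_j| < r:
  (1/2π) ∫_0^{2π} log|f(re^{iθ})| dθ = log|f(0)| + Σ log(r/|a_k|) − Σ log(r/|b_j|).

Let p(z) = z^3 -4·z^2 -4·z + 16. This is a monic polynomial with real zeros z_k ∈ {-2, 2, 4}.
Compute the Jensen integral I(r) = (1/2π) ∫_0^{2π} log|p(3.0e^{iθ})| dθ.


Zeros: -2, 2, 4; r = 3.0.
Inside |z| < r: -2, 2. Outside (|z| ≥ r): 4.
p(0) = 16, so log|p(0)| = log(16) = 2.7726.
Apply Jensen: I(r) = log|p(0)| + Σ_k log(r/|z_k|), summed over zeros inside |z| < r.
  log(r/|z_k|) for z_k = -2: log(3.0/2) = 0.4055
  log(r/|z_k|) for z_k = 2: log(3.0/2) = 0.4055
  Outside zeros (4) contribute nothing to the Jensen sum.
Sum over inside zeros: 0.8109.
I(r) = log|p(0)| + (inside sum) = 2.7726 + 0.8109 = 3.5835.
Note: since some zeros are outside |z| ≤ r, the simplified n·log(r) form does NOT apply — only the inside zeros contribute.

I(r) ≈ 3.5835.


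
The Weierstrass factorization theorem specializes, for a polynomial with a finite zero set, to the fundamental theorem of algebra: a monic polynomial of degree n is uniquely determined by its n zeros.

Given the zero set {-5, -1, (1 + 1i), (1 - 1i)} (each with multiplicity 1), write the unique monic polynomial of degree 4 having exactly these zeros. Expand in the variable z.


The polynomial is p(z) = ∏_{α ∈ S} (z − α), where S = {-5, -1, (1 + 1i), (1 - 1i)}.
Expanding the product yields: p(z) = z^4 + 4·z^3 -5·z^2 + 2·z + 10.
Note conjugate pairs combine to real quadratics: (z − (1+1i))(z − (1−1i)) = z² − 2z + 2.
The resulting polynomial has degree 4 and real coefficients as required.

p(z) = z^4 + 4·z^3 -5·z^2 + 2·z + 10.
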